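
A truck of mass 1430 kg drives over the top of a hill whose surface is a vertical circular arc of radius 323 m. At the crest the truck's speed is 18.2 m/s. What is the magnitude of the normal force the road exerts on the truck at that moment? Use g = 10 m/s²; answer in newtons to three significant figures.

12800 N

At the crest the centripetal acceleration points downward (toward the centre of the arc), so mg − N = mv²/r.
N = m(g − v²/r) = 1430 × (10.0 − (18.2)²/323) = 1430 × (10.0 − 1.026) = 1430 × 8.974 = 12830 N.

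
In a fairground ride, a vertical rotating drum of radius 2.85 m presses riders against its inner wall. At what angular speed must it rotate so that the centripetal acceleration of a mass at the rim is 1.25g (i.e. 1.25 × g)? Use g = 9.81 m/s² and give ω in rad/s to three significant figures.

Centripetal acceleration a_c = ω²r. Setting ω²r = 1.25g:
ω = √(1.25g / r) = √(1.25 × 9.81 / 2.85) = √4.303 = 2.074 rad/s.

2.07 rad/s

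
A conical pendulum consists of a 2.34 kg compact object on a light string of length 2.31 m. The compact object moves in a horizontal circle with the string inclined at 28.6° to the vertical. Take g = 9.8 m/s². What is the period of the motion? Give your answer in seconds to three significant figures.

r = L sinθ = 1.106 m. From T sinθ = mω²r and T cosθ = mg: tanθ = ω²r/g, so ω² = g tanθ / r = g/(L cosθ).
ω = √(g/(L cosθ)) = √(9.8/(2.31 × 0.8780)) = √4.832 = 2.198 rad/s.
Period = 2π/ω = 2.858 s.

2.86 s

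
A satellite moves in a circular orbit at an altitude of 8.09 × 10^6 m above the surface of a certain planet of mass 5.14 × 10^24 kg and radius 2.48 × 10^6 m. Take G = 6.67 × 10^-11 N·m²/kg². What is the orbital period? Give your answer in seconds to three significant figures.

11700 s

r = R + h = 2.48 × 10^6 + 8.09 × 10^6 = 1.057 × 10^7 m. Gravity provides the centripetal force: G M m / r² = m v² / r ⇒ v = √(GM/r) = 5695 m/s.
T = 2πr/v = 2π × 1.057 × 10^7 / 5695 = 11660 s.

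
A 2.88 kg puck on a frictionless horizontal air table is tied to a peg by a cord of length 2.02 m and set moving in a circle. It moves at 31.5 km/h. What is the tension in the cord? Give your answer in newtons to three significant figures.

109 N

v = 31.5 km/h = 31.5/3.6 = 8.750 m/s.
The tension is the only horizontal force, so it supplies the full centripetal force: T = m v²/r = 2.88 × (8.750)²/2.02 = 2.88 × 76.56/2.02 = 109.2 N.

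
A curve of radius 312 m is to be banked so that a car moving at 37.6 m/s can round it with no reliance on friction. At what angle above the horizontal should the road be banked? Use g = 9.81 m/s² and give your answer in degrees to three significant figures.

With no friction, the horizontal component of the normal force provides the centripetal force: N sinθ = mv²/r, while N cosθ = mg vertically.
Dividing: tanθ = v²/(r g) = (37.6)²/(312 × 9.81) = 1414/3061 = 0.4619.
θ = arctan(0.4619) = 24.79°.

24.8°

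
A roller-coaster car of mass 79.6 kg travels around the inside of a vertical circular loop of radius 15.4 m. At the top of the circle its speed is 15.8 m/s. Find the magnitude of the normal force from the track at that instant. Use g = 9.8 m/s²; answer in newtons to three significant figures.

At the top, both N and the weight mg point inward (toward the centre), so N + mg = mv²/r.
N = m(v²/r − g) = 79.6 × ((15.8)²/15.4 − 9.8) = 79.6 × (16.21 − 9.8) = 79.6 × 6.410 = 510.3 N.

510 N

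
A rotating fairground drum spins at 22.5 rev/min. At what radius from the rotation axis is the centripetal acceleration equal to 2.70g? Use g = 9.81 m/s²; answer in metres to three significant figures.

4.77 m

ω = 22.5 rev/min × 2π/60 = 2.356 rad/s.
a_c = ω²r = 2.70g ⇒ r = 2.70 × 9.81 / (2.356)² = 26.49/5.552 = 4.771 m.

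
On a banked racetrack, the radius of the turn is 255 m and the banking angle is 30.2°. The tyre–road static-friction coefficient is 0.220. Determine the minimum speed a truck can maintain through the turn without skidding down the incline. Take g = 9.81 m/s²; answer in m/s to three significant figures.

At the minimum speed, friction acts up the slope at its limiting value f = μN. Radially (horizontal, toward centre): N sinθ − μN cosθ = mv²/r. Vertically: N cosθ + μN sinθ = mg.
Dividing: v² = r g (sinθ − μcosθ)/(cosθ + μsinθ).
sinθ − μcosθ = 0.5030 − 0.220×0.8643 = 0.3129; cosθ + μsinθ = 0.8643 + 0.220×0.5030 = 0.9749.
v² = 255 × 9.81 × 0.3129/0.9749 = 802.8 m²/s², so v = 28.33 m/s.

28.3 m/s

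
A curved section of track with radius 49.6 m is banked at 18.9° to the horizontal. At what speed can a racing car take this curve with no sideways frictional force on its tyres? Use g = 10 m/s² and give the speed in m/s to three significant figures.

13.0 m/s

On a frictionless banked curve, N sinθ = mv²/r and N cosθ = mg, so tanθ = v²/(rg).
v = √(r g tanθ) = √(49.6 × 10.0 × tan 18.9°) = √(49.6 × 10.0 × 0.3424) = √169.8 = 13.03 m/s.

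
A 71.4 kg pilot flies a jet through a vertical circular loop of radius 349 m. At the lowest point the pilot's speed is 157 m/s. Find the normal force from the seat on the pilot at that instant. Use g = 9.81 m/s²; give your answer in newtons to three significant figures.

5740 N

At the lowest point, N points up (toward the centre) and the weight mg points down (away from the centre), so the net inward force is N − mg = mv²/r.
N = m(v²/r + g) = 71.4 × ((157)²/349 + 9.81) = 71.4 × (70.63 + 9.81) = 71.4 × 80.44 = 5743 N.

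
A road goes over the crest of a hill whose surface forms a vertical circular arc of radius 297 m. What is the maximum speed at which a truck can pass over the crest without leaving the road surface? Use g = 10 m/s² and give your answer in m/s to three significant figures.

At the crest the centre of the circle is below the truck, so the net downward (centripetal) force is mg − N = mv²/r.
The truck leaves the road when N → 0, giving v_max = √(g r) = √(10.0 × 297) = 54.50 m/s.

54.5 m/s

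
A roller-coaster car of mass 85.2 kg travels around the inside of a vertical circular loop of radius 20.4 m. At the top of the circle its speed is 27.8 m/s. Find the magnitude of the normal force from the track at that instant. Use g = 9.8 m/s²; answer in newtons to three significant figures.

At the top, both N and the weight mg point inward (toward the centre), so N + mg = mv²/r.
N = m(v²/r − g) = 85.2 × ((27.8)²/20.4 − 9.8) = 85.2 × (37.88 − 9.8) = 85.2 × 28.08 = 2393 N.

2390 N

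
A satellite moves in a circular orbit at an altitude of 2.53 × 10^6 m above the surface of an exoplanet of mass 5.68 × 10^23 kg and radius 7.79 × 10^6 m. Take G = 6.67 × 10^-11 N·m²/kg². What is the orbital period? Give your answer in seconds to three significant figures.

33800 s

r = R + h = 7.79 × 10^6 + 2.53 × 10^6 = 1.032 × 10^7 m. Gravity provides the centripetal force: G M m / r² = m v² / r ⇒ v = √(GM/r) = 1916 m/s.
T = 2πr/v = 2π × 1.032 × 10^7 / 1916 = 33840 s.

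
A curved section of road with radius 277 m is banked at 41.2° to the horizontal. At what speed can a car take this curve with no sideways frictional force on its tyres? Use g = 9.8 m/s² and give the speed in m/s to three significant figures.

On a frictionless banked curve, N sinθ = mv²/r and N cosθ = mg, so tanθ = v²/(rg).
v = √(r g tanθ) = √(277 × 9.8 × tan 41.2°) = √(277 × 9.8 × 0.8754) = √2376 = 48.75 m/s.

48.7 m/s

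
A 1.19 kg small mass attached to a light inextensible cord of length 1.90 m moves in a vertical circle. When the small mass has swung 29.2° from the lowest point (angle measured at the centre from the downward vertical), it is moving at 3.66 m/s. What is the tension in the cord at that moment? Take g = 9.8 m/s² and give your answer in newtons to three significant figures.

18.6 N

Take the radial direction toward the centre of the circle as positive. The component of the weight along the string toward the centre is −mg cos φ (φ measured from the bottom), so Newton's second law along the string gives T − mg cos φ = m v²/r.
cos 29.2° = 0.8729, so T = m(v²/r + g cos φ) = 1.19 × ((3.66)²/1.90 + 9.8 × 0.8729) = 1.19 × (7.050 + (8.555)) = 1.19 × 15.60 = 18.57 N.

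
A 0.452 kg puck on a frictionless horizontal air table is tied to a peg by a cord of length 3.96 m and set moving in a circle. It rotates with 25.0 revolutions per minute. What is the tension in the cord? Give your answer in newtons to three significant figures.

ω = 25.0 rev/min × 2π/60 = 2.618 rad/s, so v = ωr = 2.618 × 3.96 = 10.37 m/s.
The tension is the only horizontal force, so it supplies the full centripetal force: T = m v²/r = 0.452 × (10.37)²/3.96 = 0.452 × 107.5/3.96 = 12.27 N.

12.3 N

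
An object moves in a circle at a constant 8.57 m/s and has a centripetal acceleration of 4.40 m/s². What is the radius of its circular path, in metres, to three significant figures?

16.7 m

a_c = v²/r ⇒ r = v²/a_c = (8.57)²/4.40 = 73.44/4.40 = 16.69 m.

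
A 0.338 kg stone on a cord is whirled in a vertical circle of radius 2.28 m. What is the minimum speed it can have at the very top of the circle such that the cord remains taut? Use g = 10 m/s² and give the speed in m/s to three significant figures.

4.77 m/s

At the top, both weight mg and T point toward the centre: T + mg = mv²/r.
At minimum speed T → 0, so mg = mv_min²/r ⇒ v_min = √(g r) = √(10.0 × 2.28) = 4.775 m/s.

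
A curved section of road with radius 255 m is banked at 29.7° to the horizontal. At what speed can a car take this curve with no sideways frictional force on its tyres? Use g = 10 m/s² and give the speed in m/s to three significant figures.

38.1 m/s

On a frictionless banked curve, N sinθ = mv²/r and N cosθ = mg, so tanθ = v²/(rg).
v = √(r g tanθ) = √(255 × 10.0 × tan 29.7°) = √(255 × 10.0 × 0.5704) = √1454 = 38.14 m/s.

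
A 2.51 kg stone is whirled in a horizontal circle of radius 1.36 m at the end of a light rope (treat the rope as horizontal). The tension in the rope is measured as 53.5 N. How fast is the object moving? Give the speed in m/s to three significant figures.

5.38 m/s

T = m v²/r ⇒ v = √(T r / m) = √(53.5 × 1.36 / 2.51) = √28.99 = 5.384 m/s.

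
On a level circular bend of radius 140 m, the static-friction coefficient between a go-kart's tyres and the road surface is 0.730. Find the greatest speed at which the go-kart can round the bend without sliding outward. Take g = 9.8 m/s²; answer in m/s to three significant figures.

31.6 m/s

On a flat curve, static friction is the only horizontal force, so it must supply the full centripetal force: μ_s m g = m v²/r.
Mass cancels: v_max = √(μ_s g r) = √(0.730 × 9.8 × 140) = √1002 = 31.65 m/s.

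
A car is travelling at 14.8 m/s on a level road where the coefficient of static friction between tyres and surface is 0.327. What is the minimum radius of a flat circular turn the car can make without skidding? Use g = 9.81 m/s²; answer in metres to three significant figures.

68.3 m

At the limit, μ_s m g = m v²/r, so r_min = v²/(μ_s g) = (14.8)²/(0.327 × 9.81) = 219.0/3.208 = 68.28 m.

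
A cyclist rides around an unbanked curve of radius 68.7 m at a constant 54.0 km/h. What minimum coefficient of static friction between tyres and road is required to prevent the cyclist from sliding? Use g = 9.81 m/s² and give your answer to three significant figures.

v = 54.0/3.6 = 15.00 m/s.
Friction provides the centripetal force: μ_s m g = m v²/r, so μ_s = v²/(g r) = (15.00)²/(9.81 × 68.7) = 225.0/673.9 = 0.3339.

0.334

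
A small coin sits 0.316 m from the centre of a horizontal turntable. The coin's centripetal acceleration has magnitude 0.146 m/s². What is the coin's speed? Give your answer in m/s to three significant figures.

0.215 m/s

a_c = v²/r ⇒ v = √(a_c · r) = √(0.146 × 0.316) = √0.04614 = 0.2148 m/s.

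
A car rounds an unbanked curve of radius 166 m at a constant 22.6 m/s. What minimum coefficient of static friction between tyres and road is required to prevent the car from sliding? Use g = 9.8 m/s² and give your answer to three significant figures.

0.314

Friction provides the centripetal force: μ_s m g = m v²/r, so μ_s = v²/(g r) = (22.60)²/(9.8 × 166) = 510.8/1627 = 0.3140.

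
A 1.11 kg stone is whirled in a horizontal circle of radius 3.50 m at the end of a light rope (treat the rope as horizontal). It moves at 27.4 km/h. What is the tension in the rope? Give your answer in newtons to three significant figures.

v = 27.4 km/h = 27.4/3.6 = 7.611 m/s.
The tension is the only horizontal force, so it supplies the full centripetal force: T = m v²/r = 1.11 × (7.611)²/3.50 = 1.11 × 57.93/3.50 = 18.37 N.

18.4 N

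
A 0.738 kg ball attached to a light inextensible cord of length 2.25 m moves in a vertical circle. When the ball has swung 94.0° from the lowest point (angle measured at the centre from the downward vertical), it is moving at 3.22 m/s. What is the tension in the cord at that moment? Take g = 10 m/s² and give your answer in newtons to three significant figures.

Take the radial direction toward the centre of the circle as positive. The component of the weight along the string toward the centre is −mg cos φ (φ measured from the bottom), so Newton's second law along the string gives T − mg cos φ = m v²/r.
cos 94.0° = -0.06976, so T = m(v²/r + g cos φ) = 0.738 × ((3.22)²/2.25 + 10.0 × -0.06976) = 0.738 × (4.608 + (-0.6976)) = 0.738 × 3.911 = 2.886 N.

2.89 N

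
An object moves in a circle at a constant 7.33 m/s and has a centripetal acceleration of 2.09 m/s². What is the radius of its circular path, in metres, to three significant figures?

a_c = v²/r ⇒ r = v²/a_c = (7.33)²/2.09 = 53.73/2.09 = 25.71 m.

25.7 m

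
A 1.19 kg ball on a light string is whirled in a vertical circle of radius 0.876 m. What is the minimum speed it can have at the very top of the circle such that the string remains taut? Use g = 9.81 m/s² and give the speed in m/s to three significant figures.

At the highest point the centre is directly below, so both the weight and T act inward: T + mg = mv²/r.
At minimum speed T → 0, so mg = mv_min²/r ⇒ v_min = √(g r) = √(9.81 × 0.876) = 2.931 m/s.

2.93 m/s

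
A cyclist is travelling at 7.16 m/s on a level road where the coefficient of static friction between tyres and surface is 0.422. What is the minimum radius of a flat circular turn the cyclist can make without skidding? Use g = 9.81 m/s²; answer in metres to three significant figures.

12.4 m

At the limit, μ_s m g = m v²/r, so r_min = v²/(μ_s g) = (7.16)²/(0.422 × 9.81) = 51.27/4.140 = 12.38 m.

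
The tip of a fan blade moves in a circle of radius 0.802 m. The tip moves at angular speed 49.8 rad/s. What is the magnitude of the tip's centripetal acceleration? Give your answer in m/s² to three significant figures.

v = ωr = 49.8 × 0.802 = 39.94 m/s.
a_c = v²/r = (39.94)²/0.802 = 1595/0.802 = 1989 m/s².

1990 m/s²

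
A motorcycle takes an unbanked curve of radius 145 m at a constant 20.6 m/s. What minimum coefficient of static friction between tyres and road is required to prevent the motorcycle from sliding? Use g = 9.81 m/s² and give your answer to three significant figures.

Friction provides the centripetal force: μ_s m g = m v²/r, so μ_s = v²/(g r) = (20.60)²/(9.81 × 145) = 424.4/1422 = 0.2983.

0.298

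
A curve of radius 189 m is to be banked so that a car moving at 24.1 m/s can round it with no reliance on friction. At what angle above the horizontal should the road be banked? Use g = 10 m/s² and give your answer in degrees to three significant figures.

For a frictionless banked turn: horizontally N sinθ = mv²/r and vertically N cosθ = mg.
Dividing: tanθ = v²/(r g) = (24.1)²/(189 × 10.0) = 580.8/1890 = 0.3073.
θ = arctan(0.3073) = 17.08°.

17.1°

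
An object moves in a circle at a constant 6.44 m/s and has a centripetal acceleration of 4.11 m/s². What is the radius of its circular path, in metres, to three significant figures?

a_c = v²/r ⇒ r = v²/a_c = (6.44)²/4.11 = 41.47/4.11 = 10.09 m.

10.1 m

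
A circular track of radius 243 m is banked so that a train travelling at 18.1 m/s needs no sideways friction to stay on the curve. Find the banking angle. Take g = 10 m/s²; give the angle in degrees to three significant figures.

For a frictionless banked turn: horizontally N sinθ = mv²/r and vertically N cosθ = mg.
Dividing: tanθ = v²/(r g) = (18.1)²/(243 × 10.0) = 327.6/2430 = 0.1348.
θ = arctan(0.1348) = 7.678°.

7.68°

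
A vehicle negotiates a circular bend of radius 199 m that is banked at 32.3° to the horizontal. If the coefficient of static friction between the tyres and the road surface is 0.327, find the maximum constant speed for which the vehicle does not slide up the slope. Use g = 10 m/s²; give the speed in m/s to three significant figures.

At the maximum speed, friction acts down the slope at its limiting value f = μN. Radially (horizontal, toward centre): N sinθ + μN cosθ = mv²/r. Vertically: N cosθ − μN sinθ = mg.
Dividing: v² = r g (sinθ + μcosθ)/(cosθ − μsinθ).
sinθ + μcosθ = 0.5344 + 0.327×0.8453 = 0.8108; cosθ − μsinθ = 0.8453 − 0.327×0.5344 = 0.6705.
v² = 199 × 10.0 × 0.8108/0.6705 = 2406 m²/s², so v = 49.05 m/s.

49.1 m/s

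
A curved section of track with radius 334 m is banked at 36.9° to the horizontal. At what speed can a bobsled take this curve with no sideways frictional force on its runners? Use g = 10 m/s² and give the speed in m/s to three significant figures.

On a frictionless banked curve, N sinθ = mv²/r and N cosθ = mg, so tanθ = v²/(rg).
v = √(r g tanθ) = √(334 × 10.0 × tan 36.9°) = √(334 × 10.0 × 0.7508) = √2508 = 50.08 m/s.

50.1 m/s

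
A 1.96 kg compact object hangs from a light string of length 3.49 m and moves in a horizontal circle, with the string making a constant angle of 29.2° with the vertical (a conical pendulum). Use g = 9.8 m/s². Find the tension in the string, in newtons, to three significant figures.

22.0 N

Vertically the bob has no acceleration, so T cosθ = mg.
T = mg/cosθ = 1.96 × 9.8 / cos 29.2° = 19.21/0.8729 = 22.00 N.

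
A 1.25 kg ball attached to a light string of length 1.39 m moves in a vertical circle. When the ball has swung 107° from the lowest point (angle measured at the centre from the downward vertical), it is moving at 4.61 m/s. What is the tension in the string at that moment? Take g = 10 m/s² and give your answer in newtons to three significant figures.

Take the radial direction toward the centre of the circle as positive. The component of the weight along the string toward the centre is −mg cos φ (φ measured from the bottom), so Newton's second law along the string gives T − mg cos φ = m v²/r.
cos 107° = -0.2924, so T = m(v²/r + g cos φ) = 1.25 × ((4.61)²/1.39 + 10.0 × -0.2924) = 1.25 × (15.29 + (-2.924)) = 1.25 × 12.37 = 15.46 N.

15.5 N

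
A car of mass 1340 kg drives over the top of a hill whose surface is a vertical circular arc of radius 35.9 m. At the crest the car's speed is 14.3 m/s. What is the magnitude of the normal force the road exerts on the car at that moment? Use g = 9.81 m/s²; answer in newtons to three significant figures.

At the crest the centripetal acceleration points downward (toward the centre of the arc), so mg − N = mv²/r.
N = m(g − v²/r) = 1340 × (9.81 − (14.3)²/35.9) = 1340 × (9.81 − 5.696) = 1340 × 4.114 = 5513 N.

5510 N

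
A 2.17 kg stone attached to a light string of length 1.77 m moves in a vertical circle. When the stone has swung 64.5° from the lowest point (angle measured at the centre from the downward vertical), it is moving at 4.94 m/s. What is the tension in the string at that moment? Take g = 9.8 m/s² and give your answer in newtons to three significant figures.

Take the radial direction toward the centre of the circle as positive. The component of the weight along the string toward the centre is −mg cos φ (φ measured from the bottom), so Newton's second law along the string gives T − mg cos φ = m v²/r.
cos 64.5° = 0.4305, so T = m(v²/r + g cos φ) = 2.17 × ((4.94)²/1.77 + 9.8 × 0.4305) = 2.17 × (13.79 + (4.219)) = 2.17 × 18.01 = 39.07 N.

39.1 N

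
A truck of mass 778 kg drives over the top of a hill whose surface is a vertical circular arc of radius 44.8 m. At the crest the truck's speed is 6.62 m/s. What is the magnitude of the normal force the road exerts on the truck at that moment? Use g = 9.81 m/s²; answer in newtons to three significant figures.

At the crest the centripetal acceleration points downward (toward the centre of the arc), so mg − N = mv²/r.
N = m(g − v²/r) = 778 × (9.81 − (6.62)²/44.8) = 778 × (9.81 − 0.9782) = 778 × 8.832 = 6871 N.

6870 N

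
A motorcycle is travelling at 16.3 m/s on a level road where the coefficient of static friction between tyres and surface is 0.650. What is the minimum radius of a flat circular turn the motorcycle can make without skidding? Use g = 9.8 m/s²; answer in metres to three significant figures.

41.7 m

At the limit, μ_s m g = m v²/r, so r_min = v²/(μ_s g) = (16.3)²/(0.650 × 9.8) = 265.7/6.370 = 41.71 m.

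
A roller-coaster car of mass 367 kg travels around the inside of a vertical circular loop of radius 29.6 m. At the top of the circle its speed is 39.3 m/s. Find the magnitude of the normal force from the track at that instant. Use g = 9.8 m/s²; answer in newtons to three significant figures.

At the top, both N and the weight mg point inward (toward the centre), so N + mg = mv²/r.
N = m(v²/r − g) = 367 × ((39.3)²/29.6 − 9.8) = 367 × (52.18 − 9.8) = 367 × 42.38 = 15550 N.

15600 N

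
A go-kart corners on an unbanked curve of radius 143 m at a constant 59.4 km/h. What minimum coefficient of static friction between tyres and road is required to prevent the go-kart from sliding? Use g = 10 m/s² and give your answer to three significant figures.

v = 59.4/3.6 = 16.50 m/s.
Friction provides the centripetal force: μ_s m g = m v²/r, so μ_s = v²/(g r) = (16.50)²/(10.0 × 143) = 272.2/1430 = 0.1904.

0.190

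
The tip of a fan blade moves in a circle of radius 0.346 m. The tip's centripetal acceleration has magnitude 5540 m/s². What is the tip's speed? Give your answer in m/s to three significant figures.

43.8 m/s

a_c = v²/r ⇒ v = √(a_c · r) = √(5540 × 0.346) = √1917 = 43.78 m/s.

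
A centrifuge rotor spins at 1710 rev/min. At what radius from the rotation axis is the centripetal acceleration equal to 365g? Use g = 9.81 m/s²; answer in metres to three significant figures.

ω = 1710 rev/min × 2π/60 = 179.1 rad/s.
a_c = ω²r = 365g ⇒ r = 365 × 9.81 / (179.1)² = 3581/32070 = 0.1117 m.

0.112 m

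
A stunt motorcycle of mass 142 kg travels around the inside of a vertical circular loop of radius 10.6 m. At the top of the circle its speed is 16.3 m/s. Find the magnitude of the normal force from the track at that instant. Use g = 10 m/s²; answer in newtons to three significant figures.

2140 N

At the top, both N and the weight mg point inward (toward the centre), so N + mg = mv²/r.
N = m(v²/r − g) = 142 × ((16.3)²/10.6 − 10.0) = 142 × (25.07 − 10.0) = 142 × 15.07 = 2139 N.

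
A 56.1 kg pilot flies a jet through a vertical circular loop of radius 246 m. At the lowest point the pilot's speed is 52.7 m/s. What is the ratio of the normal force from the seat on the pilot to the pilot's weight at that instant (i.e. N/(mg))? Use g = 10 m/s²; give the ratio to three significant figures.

2.13

At the bottom, N − mg = mv²/r, so N = m(v²/r + g) and N/(mg) = v²/(rg) + 1 = (52.7)²/(246 × 10.0) + 1 = 1.129 + 1 = 2.129.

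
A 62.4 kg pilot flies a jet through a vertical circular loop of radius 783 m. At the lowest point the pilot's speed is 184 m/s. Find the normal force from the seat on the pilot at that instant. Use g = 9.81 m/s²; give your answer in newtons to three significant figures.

At the lowest point, N points up (toward the centre) and the weight mg points down (away from the centre), so the net inward force is N − mg = mv²/r.
N = m(v²/r + g) = 62.4 × ((184)²/783 + 9.81) = 62.4 × (43.24 + 9.81) = 62.4 × 53.05 = 3310 N.

3310 N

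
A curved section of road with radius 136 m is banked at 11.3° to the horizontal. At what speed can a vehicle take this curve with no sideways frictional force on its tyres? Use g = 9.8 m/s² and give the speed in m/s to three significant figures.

16.3 m/s

On a frictionless banked curve, N sinθ = mv²/r and N cosθ = mg, so tanθ = v²/(rg).
v = √(r g tanθ) = √(136 × 9.8 × tan 11.3°) = √(136 × 9.8 × 0.1998) = √266.3 = 16.32 m/s.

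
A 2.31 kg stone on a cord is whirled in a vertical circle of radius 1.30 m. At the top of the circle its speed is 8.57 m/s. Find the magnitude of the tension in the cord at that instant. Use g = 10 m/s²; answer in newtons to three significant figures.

At the top, both T and the weight mg point inward (toward the centre), so T + mg = mv²/r.
T = m(v²/r − g) = 2.31 × ((8.57)²/1.30 − 10.0) = 2.31 × (56.50 − 10.0) = 2.31 × 46.50 = 107.4 N.

107 N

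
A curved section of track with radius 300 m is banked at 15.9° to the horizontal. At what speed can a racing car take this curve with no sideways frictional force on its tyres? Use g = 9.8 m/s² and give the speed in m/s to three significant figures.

28.9 m/s

On a frictionless banked curve, N sinθ = mv²/r and N cosθ = mg, so tanθ = v²/(rg).
v = √(r g tanθ) = √(300 × 9.8 × tan 15.9°) = √(300 × 9.8 × 0.2849) = √837.5 = 28.94 m/s.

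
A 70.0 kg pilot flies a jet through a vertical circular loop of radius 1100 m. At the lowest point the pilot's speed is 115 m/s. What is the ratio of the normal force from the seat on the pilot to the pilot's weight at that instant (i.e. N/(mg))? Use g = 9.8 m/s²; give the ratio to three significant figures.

At the bottom, N − mg = mv²/r, so N = m(v²/r + g) and N/(mg) = v²/(rg) + 1 = (115)²/(1100 × 9.8) + 1 = 1.227 + 1 = 2.227.

2.23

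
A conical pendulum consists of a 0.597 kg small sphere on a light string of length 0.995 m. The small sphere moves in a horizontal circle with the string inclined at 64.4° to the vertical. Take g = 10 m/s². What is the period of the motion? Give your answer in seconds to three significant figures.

r = L sinθ = 0.8973 m. From T sinθ = mω²r and T cosθ = mg: tanθ = ω²r/g, so ω² = g tanθ / r = g/(L cosθ).
ω = √(g/(L cosθ)) = √(10.0/(0.995 × 0.4321)) = √23.26 = 4.823 rad/s.
Period = 2π/ω = 1.303 s.

1.30 s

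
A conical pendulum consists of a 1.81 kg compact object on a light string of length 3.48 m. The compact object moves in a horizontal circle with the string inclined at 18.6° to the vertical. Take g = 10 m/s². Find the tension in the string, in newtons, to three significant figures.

19.1 N

Vertically the bob has no acceleration, so T cosθ = mg.
T = mg/cosθ = 1.81 × 10.0 / cos 18.6° = 18.10/0.9478 = 19.10 N.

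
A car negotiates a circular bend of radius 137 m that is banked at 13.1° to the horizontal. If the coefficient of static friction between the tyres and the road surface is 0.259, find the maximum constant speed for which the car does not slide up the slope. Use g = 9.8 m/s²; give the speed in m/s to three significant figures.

At the maximum speed, friction acts down the slope at its limiting value f = μN. Radially (horizontal, toward centre): N sinθ + μN cosθ = mv²/r. Vertically: N cosθ − μN sinθ = mg.
Dividing: v² = r g (sinθ + μcosθ)/(cosθ − μsinθ).
sinθ + μcosθ = 0.2267 + 0.259×0.9740 = 0.4789; cosθ − μsinθ = 0.9740 − 0.259×0.2267 = 0.9153.
v² = 137 × 9.8 × 0.4789/0.9153 = 702.5 m²/s², so v = 26.50 m/s.

26.5 m/s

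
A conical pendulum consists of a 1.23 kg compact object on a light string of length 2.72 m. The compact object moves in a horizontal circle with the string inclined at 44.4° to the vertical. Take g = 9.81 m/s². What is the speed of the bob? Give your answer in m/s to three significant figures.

The radius of the circle is r = L sinθ = 2.72 × sin 44.4° = 1.903 m.
Horizontally T sinθ = mv²/r and vertically T cosθ = mg, so tanθ = v²/(rg).
v = √(r g tanθ) = √(1.903 × 9.81 × 0.9793) = √18.28 = 4.276 m/s.

4.28 m/s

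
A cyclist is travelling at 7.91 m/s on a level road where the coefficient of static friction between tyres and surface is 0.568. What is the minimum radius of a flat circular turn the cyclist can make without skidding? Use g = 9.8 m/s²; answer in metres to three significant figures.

11.2 m

At the limit, μ_s m g = m v²/r, so r_min = v²/(μ_s g) = (7.91)²/(0.568 × 9.8) = 62.57/5.566 = 11.24 m.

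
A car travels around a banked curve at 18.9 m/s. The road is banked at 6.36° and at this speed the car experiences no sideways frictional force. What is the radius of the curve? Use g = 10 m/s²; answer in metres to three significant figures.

320 m

Frictionless banking: tanθ = v²/(rg), so r = v²/(g tanθ).
r = (18.9)²/(10.0 × tan 6.36°) = 357.2/(10.0 × 0.1115) = 357.2/1.115 = 320.5 m.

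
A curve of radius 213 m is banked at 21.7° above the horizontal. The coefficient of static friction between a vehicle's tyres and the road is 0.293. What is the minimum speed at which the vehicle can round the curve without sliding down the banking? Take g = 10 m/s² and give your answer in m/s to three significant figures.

14.1 m/s

At the minimum speed, friction acts up the slope at its limiting value f = μN. Radially (horizontal, toward centre): N sinθ − μN cosθ = mv²/r. Vertically: N cosθ + μN sinθ = mg.
Dividing: v² = r g (sinθ − μcosθ)/(cosθ + μsinθ).
sinθ − μcosθ = 0.3697 − 0.293×0.9291 = 0.09751; cosθ + μsinθ = 0.9291 + 0.293×0.3697 = 1.037.
v² = 213 × 10.0 × 0.09751/1.037 = 200.2 m²/s², so v = 14.15 m/s.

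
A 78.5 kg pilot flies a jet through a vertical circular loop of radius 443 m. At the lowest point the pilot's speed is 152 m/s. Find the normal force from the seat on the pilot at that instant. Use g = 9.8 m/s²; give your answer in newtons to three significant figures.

At the lowest point, N points up (toward the centre) and the weight mg points down (away from the centre), so the net inward force is N − mg = mv²/r.
N = m(v²/r + g) = 78.5 × ((152)²/443 + 9.8) = 78.5 × (52.15 + 9.8) = 78.5 × 61.95 = 4863 N.

4860 N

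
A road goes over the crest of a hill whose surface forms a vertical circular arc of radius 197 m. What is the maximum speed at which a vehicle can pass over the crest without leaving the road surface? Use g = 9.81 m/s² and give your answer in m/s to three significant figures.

44.0 m/s

At the crest the centre of the circle is below the vehicle, so the net downward (centripetal) force is mg − N = mv²/r.
The vehicle leaves the road when N → 0, giving v_max = √(g r) = √(9.81 × 197) = 43.96 m/s.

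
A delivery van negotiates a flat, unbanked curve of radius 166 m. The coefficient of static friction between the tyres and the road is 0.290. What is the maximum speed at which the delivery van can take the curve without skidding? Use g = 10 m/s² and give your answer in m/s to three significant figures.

On a flat curve, static friction is the only horizontal force, so it must supply the full centripetal force: μ_s m g = m v²/r.
Mass cancels: v_max = √(μ_s g r) = √(0.290 × 10.0 × 166) = √481.4 = 21.94 m/s.

21.9 m/s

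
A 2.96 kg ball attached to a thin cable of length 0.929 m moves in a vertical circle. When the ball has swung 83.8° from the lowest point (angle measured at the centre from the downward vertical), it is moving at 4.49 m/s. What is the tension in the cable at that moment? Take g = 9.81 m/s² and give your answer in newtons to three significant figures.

Take the radial direction toward the centre of the circle as positive. The component of the weight along the string toward the centre is −mg cos φ (φ measured from the bottom), so Newton's second law along the string gives T − mg cos φ = m v²/r.
cos 83.8° = 0.1080, so T = m(v²/r + g cos φ) = 2.96 × ((4.49)²/0.929 + 9.81 × 0.1080) = 2.96 × (21.70 + (1.059)) = 2.96 × 22.76 = 67.37 N.

67.4 N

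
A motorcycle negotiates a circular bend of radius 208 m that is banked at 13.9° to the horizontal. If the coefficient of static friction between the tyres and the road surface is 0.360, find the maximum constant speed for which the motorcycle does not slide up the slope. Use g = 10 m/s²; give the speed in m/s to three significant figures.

37.2 m/s

At the maximum speed, friction acts down the slope at its limiting value f = μN. Radially (horizontal, toward centre): N sinθ + μN cosθ = mv²/r. Vertically: N cosθ − μN sinθ = mg.
Dividing: v² = r g (sinθ + μcosθ)/(cosθ − μsinθ).
sinθ + μcosθ = 0.2402 + 0.360×0.9707 = 0.5897; cosθ − μsinθ = 0.9707 − 0.360×0.2402 = 0.8842.
v² = 208 × 10.0 × 0.5897/0.8842 = 1387 m²/s², so v = 37.24 m/s.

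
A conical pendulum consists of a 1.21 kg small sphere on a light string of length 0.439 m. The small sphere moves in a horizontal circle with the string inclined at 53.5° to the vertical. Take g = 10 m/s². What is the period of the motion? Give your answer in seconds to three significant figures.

r = L sinθ = 0.3529 m. From T sinθ = mω²r and T cosθ = mg: tanθ = ω²r/g, so ω² = g tanθ / r = g/(L cosθ).
ω = √(g/(L cosθ)) = √(10.0/(0.439 × 0.5948)) = √38.30 = 6.188 rad/s.
Period = 2π/ω = 1.015 s.

1.02 s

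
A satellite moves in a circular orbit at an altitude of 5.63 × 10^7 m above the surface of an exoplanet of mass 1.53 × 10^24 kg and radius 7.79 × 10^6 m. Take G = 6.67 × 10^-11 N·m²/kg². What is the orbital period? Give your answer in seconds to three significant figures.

r = R + h = 7.79 × 10^6 + 5.63 × 10^7 = 6.409 × 10^7 m. Gravity provides the centripetal force: G M m / r² = m v² / r ⇒ v = √(GM/r) = 1262 m/s.
T = 2πr/v = 2π × 6.409 × 10^7 / 1262 = 319100 s.

319000 s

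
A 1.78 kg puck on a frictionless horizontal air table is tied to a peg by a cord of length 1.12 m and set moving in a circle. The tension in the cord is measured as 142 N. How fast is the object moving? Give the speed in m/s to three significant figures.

9.45 m/s

T = m v²/r ⇒ v = √(T r / m) = √(142 × 1.12 / 1.78) = √89.35 = 9.452 m/s.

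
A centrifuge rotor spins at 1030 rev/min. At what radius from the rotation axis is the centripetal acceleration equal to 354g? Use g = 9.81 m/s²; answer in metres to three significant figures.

ω = 1030 rev/min × 2π/60 = 107.9 rad/s.
a_c = ω²r = 354g ⇒ r = 354 × 9.81 / (107.9)² = 3473/11630 = 0.2985 m.

0.298 m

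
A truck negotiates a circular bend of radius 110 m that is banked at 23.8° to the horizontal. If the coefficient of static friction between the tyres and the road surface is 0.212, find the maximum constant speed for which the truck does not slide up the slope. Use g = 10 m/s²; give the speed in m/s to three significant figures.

At the maximum speed, friction acts down the slope at its limiting value f = μN. Radially (horizontal, toward centre): N sinθ + μN cosθ = mv²/r. Vertically: N cosθ − μN sinθ = mg.
Dividing: v² = r g (sinθ + μcosθ)/(cosθ − μsinθ).
sinθ + μcosθ = 0.4035 + 0.212×0.9150 = 0.5975; cosθ − μsinθ = 0.9150 − 0.212×0.4035 = 0.8294.
v² = 110 × 10.0 × 0.5975/0.8294 = 792.5 m²/s², so v = 28.15 m/s.

28.2 m/s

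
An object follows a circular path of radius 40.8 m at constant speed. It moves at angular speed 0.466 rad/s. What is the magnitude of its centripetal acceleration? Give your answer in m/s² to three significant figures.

v = ωr = 0.466 × 40.8 = 19.01 m/s.
a_c = v²/r = (19.01)²/40.8 = 361.5/40.8 = 8.860 m/s².

8.86 m/s²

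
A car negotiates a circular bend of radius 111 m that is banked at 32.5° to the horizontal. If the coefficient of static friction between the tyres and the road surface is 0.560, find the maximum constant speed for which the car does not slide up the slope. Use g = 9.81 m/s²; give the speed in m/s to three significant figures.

At the maximum speed, friction acts down the slope at its limiting value f = μN. Radially (horizontal, toward centre): N sinθ + μN cosθ = mv²/r. Vertically: N cosθ − μN sinθ = mg.
Dividing: v² = r g (sinθ + μcosθ)/(cosθ − μsinθ).
sinθ + μcosθ = 0.5373 + 0.560×0.8434 = 1.010; cosθ − μsinθ = 0.8434 − 0.560×0.5373 = 0.5425.
v² = 111 × 9.81 × 1.010/0.5425 = 2026 m²/s², so v = 45.02 m/s.

45.0 m/s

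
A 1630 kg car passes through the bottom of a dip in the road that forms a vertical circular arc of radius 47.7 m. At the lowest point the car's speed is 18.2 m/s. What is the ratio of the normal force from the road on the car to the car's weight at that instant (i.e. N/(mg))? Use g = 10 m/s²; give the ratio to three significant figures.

1.69

At the bottom, N − mg = mv²/r, so N = m(v²/r + g) and N/(mg) = v²/(rg) + 1 = (18.2)²/(47.7 × 10.0) + 1 = 0.6944 + 1 = 1.694.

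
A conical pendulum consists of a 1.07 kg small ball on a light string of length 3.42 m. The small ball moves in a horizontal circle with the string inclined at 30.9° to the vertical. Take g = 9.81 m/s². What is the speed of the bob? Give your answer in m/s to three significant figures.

3.21 m/s

The radius of the circle is r = L sinθ = 3.42 × sin 30.9° = 1.756 m.
Horizontally T sinθ = mv²/r and vertically T cosθ = mg, so tanθ = v²/(rg).
v = √(r g tanθ) = √(1.756 × 9.81 × 0.5985) = √10.31 = 3.211 m/s.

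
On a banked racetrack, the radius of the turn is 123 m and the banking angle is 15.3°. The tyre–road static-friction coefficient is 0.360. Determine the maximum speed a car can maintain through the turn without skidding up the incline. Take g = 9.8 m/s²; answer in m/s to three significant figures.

29.1 m/s

At the maximum speed, friction acts down the slope at its limiting value f = μN. Radially (horizontal, toward centre): N sinθ + μN cosθ = mv²/r. Vertically: N cosθ − μN sinθ = mg.
Dividing: v² = r g (sinθ + μcosθ)/(cosθ − μsinθ).
sinθ + μcosθ = 0.2639 + 0.360×0.9646 = 0.6111; cosθ − μsinθ = 0.9646 − 0.360×0.2639 = 0.8696.
v² = 123 × 9.8 × 0.6111/0.8696 = 847.1 m²/s², so v = 29.11 m/s.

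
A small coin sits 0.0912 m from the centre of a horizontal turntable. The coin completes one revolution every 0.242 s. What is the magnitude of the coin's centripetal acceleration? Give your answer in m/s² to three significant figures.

61.5 m/s²

v = 2πr/T = 2π × 0.0912/0.242 = 2.368 m/s.
a_c = v²/r = (2.368)²/0.0912 = 5.607/0.0912 = 61.48 m/s².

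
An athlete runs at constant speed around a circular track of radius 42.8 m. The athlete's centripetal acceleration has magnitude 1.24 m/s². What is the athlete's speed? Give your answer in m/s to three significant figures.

a_c = v²/r ⇒ v = √(a_c · r) = √(1.24 × 42.8) = √53.07 = 7.285 m/s.

7.29 m/s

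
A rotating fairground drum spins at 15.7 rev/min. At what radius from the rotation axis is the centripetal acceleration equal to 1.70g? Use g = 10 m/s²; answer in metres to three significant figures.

6.29 m

ω = 15.7 rev/min × 2π/60 = 1.644 rad/s.
a_c = ω²r = 1.70g ⇒ r = 1.70 × 10.0 / (1.644)² = 17.00/2.703 = 6.289 m.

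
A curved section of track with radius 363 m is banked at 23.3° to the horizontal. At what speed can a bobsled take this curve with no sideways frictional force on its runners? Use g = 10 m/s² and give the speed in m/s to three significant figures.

39.5 m/s

On a frictionless banked curve, N sinθ = mv²/r and N cosθ = mg, so tanθ = v²/(rg).
v = √(r g tanθ) = √(363 × 10.0 × tan 23.3°) = √(363 × 10.0 × 0.4307) = √1563 = 39.54 m/s.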